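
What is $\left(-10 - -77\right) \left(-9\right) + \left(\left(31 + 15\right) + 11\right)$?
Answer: $-546$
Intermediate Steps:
$\left(-10 - -77\right) \left(-9\right) + \left(\left(31 + 15\right) + 11\right) = \left(-10 + 77\right) \left(-9\right) + \left(46 + 11\right) = 67 \left(-9\right) + 57 = -603 + 57 = -546$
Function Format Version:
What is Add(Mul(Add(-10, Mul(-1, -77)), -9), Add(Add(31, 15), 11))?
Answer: -546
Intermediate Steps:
Add(Mul(Add(-10, Mul(-1, -77)), -9), Add(Add(31, 15), 11)) = Add(Mul(Add(-10, 77), -9), Add(46, 11)) = Add(Mul(67, -9), 57) = Add(-603, 57) = -546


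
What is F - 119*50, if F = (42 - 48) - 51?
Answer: -6007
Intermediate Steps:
F = -57 (F = -6 - 51 = -57)
F - 119*50 = -57 - 119*50 = -57 - 5950 = -6007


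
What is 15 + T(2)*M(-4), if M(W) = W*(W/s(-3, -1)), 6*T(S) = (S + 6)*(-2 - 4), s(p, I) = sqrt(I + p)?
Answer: 15 + 64*I ≈ 15.0 + 64.0*I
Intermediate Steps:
T(S) = -6 - S (T(S) = ((S + 6)*(-2 - 4))/6 = ((6 + S)*(-6))/6 = (-36 - 6*S)/6 = -6 - S)
M(W) = -I*W**2/2 (M(W) = W*(W/(sqrt(-1 - 3))) = W*(W/(sqrt(-4))) = W*(W/((2*I))) = W*(W*(-I/2)) = W*(-I*W/2) = -I*W**2/2)
15 + T(2)*M(-4) = 15 + (-6 - 1*2)*(-1/2*I*(-4)**2) = 15 + (-6 - 2)*(-1/2*I*16) = 15 - (-64)*I = 15 + 64*I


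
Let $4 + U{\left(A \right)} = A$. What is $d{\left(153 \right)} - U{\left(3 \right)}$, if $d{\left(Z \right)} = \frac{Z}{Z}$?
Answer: $2$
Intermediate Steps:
$d{\left(Z \right)} = 1$
$U{\left(A \right)} = -4 + A$
$d{\left(153 \right)} - U{\left(3 \right)} = 1 - \left(-4 + 3\right) = 1 - -1 = 1 + 1 = 2$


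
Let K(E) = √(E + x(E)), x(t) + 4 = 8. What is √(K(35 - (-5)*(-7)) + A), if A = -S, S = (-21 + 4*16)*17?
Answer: 27*I ≈ 27.0*I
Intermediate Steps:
x(t) = 4 (x(t) = -4 + 8 = 4)
S = 731 (S = (-21 + 64)*17 = 43*17 = 731)
K(E) = √(4 + E) (K(E) = √(E + 4) = √(4 + E))
A = -731 (A = -1*731 = -731)
√(K(35 - (-5)*(-7)) + A) = √(√(4 + (35 - (-5)*(-7))) - 731) = √(√(4 + (35 - 1*35)) - 731) = √(√(4 + (35 - 35)) - 731) = √(√(4 + 0) - 731) = √(√4 - 731) = √(2 - 731) = √(-729) = 27*I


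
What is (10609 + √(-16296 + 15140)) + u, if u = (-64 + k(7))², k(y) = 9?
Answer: 13634 + 34*I ≈ 13634.0 + 34.0*I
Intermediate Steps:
u = 3025 (u = (-64 + 9)² = (-55)² = 3025)
(10609 + √(-16296 + 15140)) + u = (10609 + √(-16296 + 15140)) + 3025 = (10609 + √(-1156)) + 3025 = (10609 + 34*I) + 3025 = 13634 + 34*I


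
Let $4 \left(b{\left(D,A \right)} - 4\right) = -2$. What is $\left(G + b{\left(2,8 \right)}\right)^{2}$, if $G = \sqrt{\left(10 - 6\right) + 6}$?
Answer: $\frac{89}{4} + 7 \sqrt{10} \approx 44.386$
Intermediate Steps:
$b{\left(D,A \right)} = \frac{7}{2}$ ($b{\left(D,A \right)} = 4 + \frac{1}{4} \left(-2\right) = 4 - \frac{1}{2} = \frac{7}{2}$)
$G = \sqrt{10}$ ($G = \sqrt{\left(10 - 6\right) + 6} = \sqrt{4 + 6} = \sqrt{10} \approx 3.1623$)
$\left(G + b{\left(2,8 \right)}\right)^{2} = \left(\sqrt{10} + \frac{7}{2}\right)^{2} = \left(\frac{7}{2} + \sqrt{10}\right)^{2}$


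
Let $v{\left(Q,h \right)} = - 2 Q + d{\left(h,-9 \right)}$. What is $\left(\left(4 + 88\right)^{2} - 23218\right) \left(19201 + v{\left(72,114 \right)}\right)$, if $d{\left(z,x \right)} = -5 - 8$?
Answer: $-280975176$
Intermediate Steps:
$d{\left(z,x \right)} = -13$ ($d{\left(z,x \right)} = -5 - 8 = -13$)
$v{\left(Q,h \right)} = -13 - 2 Q$ ($v{\left(Q,h \right)} = - 2 Q - 13 = -13 - 2 Q$)
$\left(\left(4 + 88\right)^{2} - 23218\right) \left(19201 + v{\left(72,114 \right)}\right) = \left(\left(4 + 88\right)^{2} - 23218\right) \left(19201 - 157\right) = \left(92^{2} - 23218\right) \left(19201 - 157\right) = \left(8464 - 23218\right) \left(19201 - 157\right) = \left(-14754\right) 19044 = -280975176$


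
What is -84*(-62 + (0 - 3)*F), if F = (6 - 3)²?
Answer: 7476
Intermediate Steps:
F = 9 (F = 3² = 9)
-84*(-62 + (0 - 3)*F) = -84*(-62 + (0 - 3)*9) = -84*(-62 - 3*9) = -84*(-62 - 27) = -84*(-89) = 7476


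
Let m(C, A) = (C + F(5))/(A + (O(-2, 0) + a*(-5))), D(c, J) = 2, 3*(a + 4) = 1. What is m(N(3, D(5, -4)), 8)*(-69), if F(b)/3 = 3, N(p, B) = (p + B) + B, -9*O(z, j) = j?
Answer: -3312/79 ≈ -41.924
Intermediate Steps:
a = -11/3 (a = -4 + (⅓)*1 = -4 + ⅓ = -11/3 ≈ -3.6667)
O(z, j) = -j/9
N(p, B) = p + 2*B (N(p, B) = (B + p) + B = p + 2*B)
F(b) = 9 (F(b) = 3*3 = 9)
m(C, A) = (9 + C)/(55/3 + A) (m(C, A) = (C + 9)/(A + (-⅑*0 - 11/3*(-5))) = (9 + C)/(A + (0 + 55/3)) = (9 + C)/(A + 55/3) = (9 + C)/(55/3 + A))
m(N(3, D(5, -4)), 8)*(-69) = (3*(9 + (3 + 2*2))/(55 + 3*8))*(-69) = (3*(9 + (3 + 4))/(55 + 24))*(-69) = (3*(9 + 7)/79)*(-69) = (3*(1/79)*16)*(-69) = (48/79)*(-69) = -3312/79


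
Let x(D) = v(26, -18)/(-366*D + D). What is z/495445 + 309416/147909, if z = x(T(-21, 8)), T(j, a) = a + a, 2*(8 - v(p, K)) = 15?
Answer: 1790527766053691/855919446218400 ≈ 2.0919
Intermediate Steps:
v(p, K) = ½ (v(p, K) = 8 - ½*15 = 8 - 15/2 = ½)
T(j, a) = 2*a
x(D) = -1/(730*D) (x(D) = 1/(2*(-366*D + D)) = 1/(2*((-365*D))) = (-1/(365*D))/2 = -1/(730*D))
z = -1/11680 (z = -1/(730*(2*8)) = -1/730/16 = -1/730*1/16 = -1/11680 ≈ -8.5616e-5)
z/495445 + 309416/147909 = -1/11680/495445 + 309416/147909 = -1/11680*1/495445 + 309416*(1/147909) = -1/5786797600 + 309416/147909 = 1790527766053691/855919446218400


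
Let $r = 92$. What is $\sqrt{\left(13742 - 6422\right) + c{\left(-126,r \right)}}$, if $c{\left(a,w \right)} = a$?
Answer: $\sqrt{7194} \approx 84.817$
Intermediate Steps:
$\sqrt{\left(13742 - 6422\right) + c{\left(-126,r \right)}} = \sqrt{\left(13742 - 6422\right) - 126} = \sqrt{7320 - 126} = \sqrt{7194}$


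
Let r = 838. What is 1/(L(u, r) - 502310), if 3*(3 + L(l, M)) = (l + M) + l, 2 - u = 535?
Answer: -1/502389 ≈ -1.9905e-6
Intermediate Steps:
u = -533 (u = 2 - 1*535 = 2 - 535 = -533)
L(l, M) = -3 + M/3 + 2*l/3 (L(l, M) = -3 + ((l + M) + l)/3 = -3 + ((M + l) + l)/3 = -3 + (M + 2*l)/3 = -3 + (M/3 + 2*l/3) = -3 + M/3 + 2*l/3)
1/(L(u, r) - 502310) = 1/((-3 + (⅓)*838 + (⅔)*(-533)) - 502310) = 1/((-3 + 838/3 - 1066/3) - 502310) = 1/(-79 - 502310) = 1/(-502389) = -1/502389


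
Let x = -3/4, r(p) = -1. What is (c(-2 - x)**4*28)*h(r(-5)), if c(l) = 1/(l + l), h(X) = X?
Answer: -448/625 ≈ -0.71680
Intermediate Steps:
x = -3/4 (x = -3*1/4 = -3/4 ≈ -0.75000)
c(l) = 1/(2*l)
(c(-2 - x)**4*28)*h(r(-5)) = ((1/(2*(-2 - 1*(-3/4))))**4*28)*(-1) = ((1/(2*(-2 + 3/4)))**4*28)*(-1) = ((1/(2*(-5/4)))**4*28)*(-1) = (((1/2)*(-4/5))**4*28)*(-1) = ((-2/5)**4*28)*(-1) = ((16/625)*28)*(-1) = (448/625)*(-1) = -448/625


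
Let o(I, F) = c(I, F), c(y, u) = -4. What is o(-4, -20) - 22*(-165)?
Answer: 3626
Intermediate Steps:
o(I, F) = -4
o(-4, -20) - 22*(-165) = -4 - 22*(-165) = -4 + 3630 = 3626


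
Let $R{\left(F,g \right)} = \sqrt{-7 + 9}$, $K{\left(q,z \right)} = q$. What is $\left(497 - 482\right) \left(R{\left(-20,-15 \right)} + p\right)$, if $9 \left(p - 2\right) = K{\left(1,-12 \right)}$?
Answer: $\frac{95}{3} + 15 \sqrt{2} \approx 52.88$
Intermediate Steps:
$p = \frac{19}{9}$ ($p = 2 + \frac{1}{9} \cdot 1 = 2 + \frac{1}{9} = \frac{19}{9} \approx 2.1111$)
$R{\left(F,g \right)} = \sqrt{2}$
$\left(497 - 482\right) \left(R{\left(-20,-15 \right)} + p\right) = \left(497 - 482\right) \left(\sqrt{2} + \frac{19}{9}\right) = 15 \left(\frac{19}{9} + \sqrt{2}\right) = \frac{95}{3} + 15 \sqrt{2}$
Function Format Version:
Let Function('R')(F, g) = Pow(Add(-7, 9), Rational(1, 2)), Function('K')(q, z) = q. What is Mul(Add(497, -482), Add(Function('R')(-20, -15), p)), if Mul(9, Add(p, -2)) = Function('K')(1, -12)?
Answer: Add(Rational(95, 3), Mul(15, Pow(2, Rational(1, 2)))) ≈ 52.880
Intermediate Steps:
p = Rational(19, 9) (p = Add(2, Mul(Rational(1, 9), 1)) = Add(2, Rational(1, 9)) = Rational(19, 9) ≈ 2.1111)
Function('R')(F, g) = Pow(2, Rational(1, 2))
Mul(Add(497, -482), Add(Function('R')(-20, -15), p)) = Mul(Add(497, -482), Add(Pow(2, Rational(1, 2)), Rational(19, 9))) = Mul(15, Add(Rational(19, 9), Pow(2, Rational(1, 2)))) = Add(Rational(95, 3), Mul(15, Pow(2, Rational(1, 2))))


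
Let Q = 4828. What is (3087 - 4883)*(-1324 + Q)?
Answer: -6293184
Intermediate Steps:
(3087 - 4883)*(-1324 + Q) = (3087 - 4883)*(-1324 + 4828) = -1796*3504 = -6293184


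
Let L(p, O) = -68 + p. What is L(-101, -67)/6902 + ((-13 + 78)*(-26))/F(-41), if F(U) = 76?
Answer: -1459653/65569 ≈ -22.261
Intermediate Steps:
L(-101, -67)/6902 + ((-13 + 78)*(-26))/F(-41) = (-68 - 101)/6902 + ((-13 + 78)*(-26))/76 = -169*1/6902 + (65*(-26))*(1/76) = -169/6902 - 1690*1/76 = -169/6902 - 845/38 = -1459653/65569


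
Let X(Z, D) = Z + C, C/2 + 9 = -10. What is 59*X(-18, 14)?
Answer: -3304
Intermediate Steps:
C = -38 (C = -18 + 2*(-10) = -18 - 20 = -38)
X(Z, D) = -38 + Z (X(Z, D) = Z - 38 = -38 + Z)
59*X(-18, 14) = 59*(-38 - 18) = 59*(-56) = -3304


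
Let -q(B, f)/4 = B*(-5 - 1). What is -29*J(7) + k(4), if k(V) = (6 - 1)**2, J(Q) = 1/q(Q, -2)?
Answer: 4171/168 ≈ 24.827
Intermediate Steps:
q(B, f) = 24*B (q(B, f) = -4*B*(-5 - 1) = -4*B*(-6) = -(-24)*B = 24*B)
J(Q) = 1/(24*Q)
k(V) = 25 (k(V) = 5**2 = 25)
-29*J(7) + k(4) = -29/(24*7) + 25 = -29*1/168 + 25 = -29/168 + 25 = 4171/168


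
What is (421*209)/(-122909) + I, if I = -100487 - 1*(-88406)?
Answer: -1484951618/122909 ≈ -12082.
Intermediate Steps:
I = -12081 (I = -100487 + 88406 = -12081)
(421*209)/(-122909) + I = (421*209)/(-122909) - 12081 = 87989*(-1/122909) - 12081 = -87989/122909 - 12081 = -1484951618/122909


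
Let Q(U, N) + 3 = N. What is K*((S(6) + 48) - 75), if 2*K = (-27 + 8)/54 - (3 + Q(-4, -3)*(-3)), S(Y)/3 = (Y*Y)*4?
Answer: -17295/4 ≈ -4323.8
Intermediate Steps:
Q(U, N) = -3 + N
S(Y) = 12*Y² (S(Y) = 3*((Y*Y)*4) = 3*(Y²*4) = 3*(4*Y²) = 12*Y²)
K = -1153/108 (K = ((-27 + 8)/54 - (3 + (-3 - 3)*(-3)))/2 = (-19*1/54 - (3 - 6*(-3)))/2 = (-19/54 - (3 + 18))/2 = (-19/54 - 1*21)/2 = (-19/54 - 21)/2 = (½)*(-1153/54) = -1153/108 ≈ -10.676)
K*((S(6) + 48) - 75) = -1153*((12*6² + 48) - 75)/108 = -1153*((12*36 + 48) - 75)/108 = -1153*((432 + 48) - 75)/108 = -1153*(480 - 75)/108 = -1153/108*405 = -17295/4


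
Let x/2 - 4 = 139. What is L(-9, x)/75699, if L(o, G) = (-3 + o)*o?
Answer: 12/8411 ≈ 0.0014267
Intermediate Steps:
x = 286 (x = 8 + 2*139 = 8 + 278 = 286)
L(o, G) = o*(-3 + o)
L(-9, x)/75699 = -9*(-3 - 9)/75699 = -9*(-12)*(1/75699) = 108*(1/75699) = 12/8411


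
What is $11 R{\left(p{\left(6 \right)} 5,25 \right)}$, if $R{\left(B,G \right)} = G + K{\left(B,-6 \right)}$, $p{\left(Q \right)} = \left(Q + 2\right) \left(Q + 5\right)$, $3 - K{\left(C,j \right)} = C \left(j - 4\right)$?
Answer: $48708$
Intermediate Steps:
$K{\left(C,j \right)} = 3 - C \left(-4 + j\right)$ ($K{\left(C,j \right)} = 3 - C \left(j - 4\right) = 3 - C \left(-4 + j\right)$)
$p{\left(Q \right)} = \left(2 + Q\right) \left(5 + Q\right)$
$R{\left(B,G \right)} = 3 + G + 10 B$ ($R{\left(B,G \right)} = G + \left(3 + 4 B - B \left(-6\right)\right) = G + \left(3 + 4 B + 6 B\right) = G + \left(3 + 10 B\right) = 3 + G + 10 B$)
$11 R{\left(p{\left(6 \right)} 5,25 \right)} = 11 \left(3 + 25 + 10 \left(10 + 6^{2} + 7 \cdot 6\right) 5\right) = 11 \left(3 + 25 + 10 \left(10 + 36 + 42\right) 5\right) = 11 \left(3 + 25 + 10 \cdot 88 \cdot 5\right) = 11 \left(3 + 25 + 10 \cdot 440\right) = 11 \left(3 + 25 + 4400\right) = 11 \cdot 4428 = 48708$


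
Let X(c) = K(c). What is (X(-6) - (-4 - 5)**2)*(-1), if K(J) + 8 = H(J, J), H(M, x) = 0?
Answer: 89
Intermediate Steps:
K(J) = -8 (K(J) = -8 + 0 = -8)
X(c) = -8
(X(-6) - (-4 - 5)**2)*(-1) = (-8 - (-4 - 5)**2)*(-1) = (-8 - 1*(-9)**2)*(-1) = (-8 - 1*81)*(-1) = (-8 - 81)*(-1) = -89*(-1) = 89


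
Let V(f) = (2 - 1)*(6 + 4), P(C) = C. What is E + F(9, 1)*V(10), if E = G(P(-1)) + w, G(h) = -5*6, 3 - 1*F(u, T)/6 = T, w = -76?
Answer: 14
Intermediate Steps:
F(u, T) = 18 - 6*T
G(h) = -30
V(f) = 10 (V(f) = 1*10 = 10)
E = -106 (E = -30 - 76 = -106)
E + F(9, 1)*V(10) = -106 + (18 - 6*1)*10 = -106 + (18 - 6)*10 = -106 + 12*10 = -106 + 120 = 14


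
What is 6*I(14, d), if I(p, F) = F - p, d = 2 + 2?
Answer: -60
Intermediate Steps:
d = 4
6*I(14, d) = 6*(4 - 1*14) = 6*(4 - 14) = 6*(-10) = -60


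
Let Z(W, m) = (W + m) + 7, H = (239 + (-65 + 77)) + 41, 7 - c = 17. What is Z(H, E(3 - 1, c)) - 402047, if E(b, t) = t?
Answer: -401758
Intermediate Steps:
c = -10 (c = 7 - 1*17 = 7 - 17 = -10)
H = 292 (H = (239 + 12) + 41 = 251 + 41 = 292)
Z(W, m) = 7 + W + m
Z(H, E(3 - 1, c)) - 402047 = (7 + 292 - 10) - 402047 = 289 - 402047 = -401758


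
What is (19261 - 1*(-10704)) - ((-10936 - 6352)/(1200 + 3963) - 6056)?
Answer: 185993711/5163 ≈ 36024.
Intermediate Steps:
(19261 - 1*(-10704)) - ((-10936 - 6352)/(1200 + 3963) - 6056) = (19261 + 10704) - (-17288/5163 - 6056) = 29965 - (-17288*1/5163 - 6056) = 29965 - (-17288/5163 - 6056) = 29965 - 1*(-31284416/5163) = 29965 + 31284416/5163 = 185993711/5163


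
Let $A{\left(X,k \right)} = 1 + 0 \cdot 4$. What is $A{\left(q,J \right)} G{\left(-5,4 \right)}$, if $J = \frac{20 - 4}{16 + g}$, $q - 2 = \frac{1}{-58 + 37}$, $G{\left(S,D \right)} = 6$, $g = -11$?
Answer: $6$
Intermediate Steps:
$q = \frac{41}{21}$ ($q = 2 + \frac{1}{-58 + 37} = 2 + \frac{1}{-21} = 2 - \frac{1}{21} = \frac{41}{21} \approx 1.9524$)
$J = \frac{16}{5}$ ($J = \frac{20 - 4}{16 - 11} = \frac{16}{5} \approx 3.2$)
$A{\left(X,k \right)} = 1$ ($A{\left(X,k \right)} = 1 + 0 = 1$)
$A{\left(q,J \right)} G{\left(-5,4 \right)} = 1 \cdot 6 = 6$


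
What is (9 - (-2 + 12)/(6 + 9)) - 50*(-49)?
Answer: 7375/3 ≈ 2458.3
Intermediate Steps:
(9 - (-2 + 12)/(6 + 9)) - 50*(-49) = (9 - 10/15) + 2450 = (9 - 1*⅔) + 2450 = (9 - ⅔) + 2450 = 25/3 + 2450 = 7375/3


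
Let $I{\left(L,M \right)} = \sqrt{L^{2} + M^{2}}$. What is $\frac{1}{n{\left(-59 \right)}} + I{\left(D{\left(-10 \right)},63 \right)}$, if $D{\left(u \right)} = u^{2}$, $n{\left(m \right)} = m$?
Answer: $- \frac{1}{59} + \sqrt{13969} \approx 118.17$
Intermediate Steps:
$\frac{1}{n{\left(-59 \right)}} + I{\left(D{\left(-10 \right)},63 \right)} = \frac{1}{-59} + \sqrt{\left(\left(-10\right)^{2}\right)^{2} + 63^{2}} = - \frac{1}{59} + \sqrt{100^{2} + 3969} = - \frac{1}{59} + \sqrt{10000 + 3969} = - \frac{1}{59} + \sqrt{13969}$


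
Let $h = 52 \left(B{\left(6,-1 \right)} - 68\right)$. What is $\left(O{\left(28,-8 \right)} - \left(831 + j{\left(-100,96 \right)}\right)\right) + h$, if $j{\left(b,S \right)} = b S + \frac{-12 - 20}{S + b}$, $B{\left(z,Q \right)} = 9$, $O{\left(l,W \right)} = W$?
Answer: $5685$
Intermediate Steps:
$j{\left(b,S \right)} = - \frac{32}{S + b} + S b$ ($j{\left(b,S \right)} = S b - \frac{32}{S + b} = - \frac{32}{S + b} + S b$)
$h = -3068$ ($h = 52 \left(9 - 68\right) = 52 \left(-59\right) = -3068$)
$\left(O{\left(28,-8 \right)} - \left(831 + j{\left(-100,96 \right)}\right)\right) + h = \left(-8 - \left(831 + \frac{-32 + 96 \left(-100\right)^{2} - 100 \cdot 96^{2}}{96 - 100}\right)\right) - 3068 = \left(-8 - \left(831 + \frac{-32 + 96 \cdot 10000 - 921600}{-4}\right)\right) - 3068 = \left(-8 - \left(831 - \frac{-32 + 960000 - 921600}{4}\right)\right) - 3068 = \left(-8 - \left(831 - 9592\right)\right) - 3068 = \left(-8 - -8761\right) - 3068 = \left(-8 + \left(-831 + 9592\right)\right) - 3068 = \left(-8 + 8761\right) - 3068 = 8753 - 3068 = 5685$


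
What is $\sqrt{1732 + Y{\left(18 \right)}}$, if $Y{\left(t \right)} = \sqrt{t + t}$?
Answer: $\sqrt{1738} \approx 41.689$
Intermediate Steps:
$Y{\left(t \right)} = \sqrt{2} \sqrt{t}$ ($Y{\left(t \right)} = \sqrt{2 t} = \sqrt{2} \sqrt{t}$)
$\sqrt{1732 + Y{\left(18 \right)}} = \sqrt{1732 + \sqrt{2} \sqrt{18}} = \sqrt{1732 + \sqrt{2} \cdot 3 \sqrt{2}} = \sqrt{1732 + 6} = \sqrt{1738}$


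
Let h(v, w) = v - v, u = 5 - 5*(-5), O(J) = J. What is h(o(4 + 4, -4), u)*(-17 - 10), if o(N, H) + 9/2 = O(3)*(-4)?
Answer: 0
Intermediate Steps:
u = 30 (u = 5 + 25 = 30)
o(N, H) = -33/2 (o(N, H) = -9/2 + 3*(-4) = -9/2 - 12 = -33/2)
h(v, w) = 0
h(o(4 + 4, -4), u)*(-17 - 10) = 0*(-17 - 10) = 0*(-27) = 0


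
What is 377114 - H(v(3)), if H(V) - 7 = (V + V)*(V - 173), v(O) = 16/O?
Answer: 3410059/9 ≈ 3.7890e+5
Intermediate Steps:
H(V) = 7 + 2*V*(-173 + V) (H(V) = 7 + (V + V)*(V - 173) = 7 + (2*V)*(-173 + V) = 7 + 2*V*(-173 + V))
377114 - H(v(3)) = 377114 - (7 - 5536/3 + 2*(16/3)²) = 377114 - (7 - 5536/3 + 2*(16*(⅓))²) = 377114 - (7 - 346*16/3 + 2*(16/3)²) = 377114 - (7 - 5536/3 + 2*(256/9)) = 377114 - (7 - 5536/3 + 512/9) = 377114 - 1*(-16033/9) = 377114 + 16033/9 = 3410059/9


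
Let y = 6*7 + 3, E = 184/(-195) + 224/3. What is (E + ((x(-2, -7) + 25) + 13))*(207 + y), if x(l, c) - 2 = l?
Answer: 1830024/65 ≈ 28154.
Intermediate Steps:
x(l, c) = 2 + l
E = 4792/65 (E = 184*(-1/195) + 224*(1/3) = -184/195 + 224/3 = 4792/65 ≈ 73.723)
y = 45 (y = 42 + 3 = 45)
(E + ((x(-2, -7) + 25) + 13))*(207 + y) = (4792/65 + (((2 - 2) + 25) + 13))*(207 + 45) = (4792/65 + ((0 + 25) + 13))*252 = (4792/65 + (25 + 13))*252 = (4792/65 + 38)*252 = (7262/65)*252 = 1830024/65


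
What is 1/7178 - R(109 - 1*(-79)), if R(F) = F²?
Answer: -253699231/7178 ≈ -35344.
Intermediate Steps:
1/7178 - R(109 - 1*(-79)) = 1/7178 - (109 - 1*(-79))² = 1/7178 - (109 + 79)² = 1/7178 - 1*188² = 1/7178 - 1*35344 = 1/7178 - 35344 = -253699231/7178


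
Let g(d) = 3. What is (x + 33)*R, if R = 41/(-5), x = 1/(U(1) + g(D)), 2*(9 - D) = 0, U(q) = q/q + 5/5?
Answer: -6806/25 ≈ -272.24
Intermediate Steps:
U(q) = 2 (U(q) = 1 + 5*(⅕) = 1 + 1 = 2)
D = 9 (D = 9 - ½*0 = 9 + 0 = 9)
x = ⅕ (x = 1/(2 + 3) = 1/5 = ⅕ ≈ 0.20000)
R = -41/5 (R = 41*(-⅕) = -41/5 ≈ -8.2000)
(x + 33)*R = (⅕ + 33)*(-41/5) = (166/5)*(-41/5) = -6806/25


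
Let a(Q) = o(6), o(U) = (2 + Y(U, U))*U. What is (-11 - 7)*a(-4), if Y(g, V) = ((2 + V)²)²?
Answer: -442584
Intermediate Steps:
Y(g, V) = (2 + V)⁴
o(U) = U*(2 + (2 + U)⁴) (o(U) = (2 + (2 + U)⁴)*U = U*(2 + (2 + U)⁴))
a(Q) = 24588 (a(Q) = 6*(2 + (2 + 6)⁴) = 6*(2 + 8⁴) = 6*(2 + 4096) = 6*4098 = 24588)
(-11 - 7)*a(-4) = (-11 - 7)*24588 = -18*24588 = -442584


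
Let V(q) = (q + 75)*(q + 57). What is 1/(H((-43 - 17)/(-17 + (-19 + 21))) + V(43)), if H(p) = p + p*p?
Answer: 1/11820 ≈ 8.4602e-5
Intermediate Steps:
H(p) = p + p²
V(q) = (57 + q)*(75 + q) (V(q) = (75 + q)*(57 + q) = (57 + q)*(75 + q))
1/(H((-43 - 17)/(-17 + (-19 + 21))) + V(43)) = 1/(((-43 - 17)/(-17 + (-19 + 21)))*(1 + (-43 - 17)/(-17 + (-19 + 21))) + (4275 + 43² + 132*43)) = 1/((-60/(-17 + 2))*(1 - 60/(-17 + 2)) + (4275 + 1849 + 5676)) = 1/((-60/(-15))*(1 - 60/(-15)) + 11800) = 1/((-60*(-1/15))*(1 - 60*(-1/15)) + 11800) = 1/(4*(1 + 4) + 11800) = 1/(4*5 + 11800) = 1/(20 + 11800) = 1/11820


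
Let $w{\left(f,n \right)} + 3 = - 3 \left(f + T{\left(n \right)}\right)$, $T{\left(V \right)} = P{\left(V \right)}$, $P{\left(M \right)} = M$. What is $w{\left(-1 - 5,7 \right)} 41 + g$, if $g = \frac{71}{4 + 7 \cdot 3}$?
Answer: $- \frac{6079}{25} \approx -243.16$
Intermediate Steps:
$T{\left(V \right)} = V$
$w{\left(f,n \right)} = -3 - 3 f - 3 n$ ($w{\left(f,n \right)} = -3 - 3 \left(f + n\right) = -3 - \left(3 f + 3 n\right) = -3 - 3 f - 3 n$)
$g = \frac{71}{25}$ ($g = \frac{71}{4 + 21} = \frac{71}{25} \approx 2.84$)
$w{\left(-1 - 5,7 \right)} 41 + g = \left(-3 - 3 \left(-1 - 5\right) - 21\right) 41 + \frac{71}{25} = \left(-3 - -18 - 21\right) 41 + \frac{71}{25} = \left(-3 + 18 - 21\right) 41 + \frac{71}{25} = \left(-6\right) 41 + \frac{71}{25} = -246 + \frac{71}{25} = - \frac{6079}{25}$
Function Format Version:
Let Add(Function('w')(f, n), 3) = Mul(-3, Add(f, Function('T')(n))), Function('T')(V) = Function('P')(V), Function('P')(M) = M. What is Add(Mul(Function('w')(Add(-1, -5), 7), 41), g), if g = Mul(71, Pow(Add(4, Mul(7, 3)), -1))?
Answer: Rational(-6079, 25) ≈ -243.16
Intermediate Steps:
Function('T')(V) = V
Function('w')(f, n) = Add(-3, Mul(-3, f), Mul(-3, n)) (Function('w')(f, n) = Add(-3, Mul(-3, Add(f, n))) = Add(-3, Add(Mul(-3, f), Mul(-3, n))) = Add(-3, Mul(-3, f), Mul(-3, n)))
g = Rational(71, 25) (g = Mul(71, Pow(Add(4, 21), -1)) = Mul(71, Pow(25, -1)) = Mul(71, Rational(1, 25)) = Rational(71, 25) ≈ 2.8400)
Add(Mul(Function('w')(Add(-1, -5), 7), 41), g) = Add(Mul(Add(-3, Mul(-3, Add(-1, -5)), Mul(-3, 7)), 41), Rational(71, 25)) = Add(Mul(Add(-3, Mul(-3, -6), -21), 41), Rational(71, 25)) = Add(Mul(Add(-3, 18, -21), 41), Rational(71, 25)) = Add(Mul(-6, 41), Rational(71, 25)) = Add(-246, Rational(71, 25)) = Rational(-6079, 25)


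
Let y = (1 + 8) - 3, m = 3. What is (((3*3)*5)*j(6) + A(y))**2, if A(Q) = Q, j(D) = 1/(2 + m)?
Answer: 225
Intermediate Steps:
j(D) = 1/5 (j(D) = 1/(2 + 3) = 1/5)
y = 6 (y = 9 - 3 = 6)
(((3*3)*5)*j(6) + A(y))**2 = (((3*3)*5)*(1/5) + 6)**2 = ((9*5)*(1/5) + 6)**2 = (45*(1/5) + 6)**2 = (9 + 6)**2 = 15**2 = 225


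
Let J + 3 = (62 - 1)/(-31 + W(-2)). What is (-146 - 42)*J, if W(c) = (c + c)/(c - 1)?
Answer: 84600/89 ≈ 950.56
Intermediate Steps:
W(c) = 2*c/(-1 + c) (W(c) = (2*c)/(-1 + c) = 2*c/(-1 + c))
J = -450/89 (J = -3 + (62 - 1)/(-31 + 2*(-2)/(-1 - 2)) = -3 + 61/(-31 + 2*(-2)/(-3)) = -3 + 61/(-31 + 2*(-2)*(-1/3)) = -3 + 61/(-31 + 4/3) = -3 + 61/(-89/3) = -3 + 61*(-3/89) = -3 - 183/89 = -450/89 ≈ -5.0562)
(-146 - 42)*J = (-146 - 42)*(-450/89) = -188*(-450/89) = 84600/89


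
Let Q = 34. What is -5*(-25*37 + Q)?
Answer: 4455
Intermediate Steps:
-5*(-25*37 + Q) = -5*(-25*37 + 34) = -5*(-925 + 34) = -5*(-891) = 4455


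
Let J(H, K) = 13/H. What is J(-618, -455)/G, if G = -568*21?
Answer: 13/7371504 ≈ 1.7635e-6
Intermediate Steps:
G = -11928
J(-618, -455)/G = (13/(-618))/(-11928) = (13*(-1/618))*(-1/11928) = -13/618*(-1/11928) = 13/7371504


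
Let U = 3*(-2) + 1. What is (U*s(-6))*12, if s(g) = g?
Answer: 360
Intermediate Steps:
U = -5 (U = -6 + 1 = -5)
(U*s(-6))*12 = -5*(-6)*12 = 30*12 = 360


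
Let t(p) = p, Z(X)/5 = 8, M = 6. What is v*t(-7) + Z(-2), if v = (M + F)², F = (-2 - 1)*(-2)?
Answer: -968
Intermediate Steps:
Z(X) = 40 (Z(X) = 5*8 = 40)
F = 6 (F = -3*(-2) = 6)
v = 144 (v = (6 + 6)² = 12² = 144)
v*t(-7) + Z(-2) = 144*(-7) + 40 = -1008 + 40 = -968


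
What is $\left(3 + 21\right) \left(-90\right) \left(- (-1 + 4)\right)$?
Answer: $6480$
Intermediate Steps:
$\left(3 + 21\right) \left(-90\right) \left(- (-1 + 4)\right) = 24 \left(-90\right) \left(\left(-1\right) 3\right) = \left(-2160\right) \left(-3\right) = 6480$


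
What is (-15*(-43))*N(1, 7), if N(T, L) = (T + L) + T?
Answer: 5805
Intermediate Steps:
N(T, L) = L + 2*T (N(T, L) = (L + T) + T = L + 2*T)
(-15*(-43))*N(1, 7) = (-15*(-43))*(7 + 2*1) = 645*(7 + 2) = 645*9 = 5805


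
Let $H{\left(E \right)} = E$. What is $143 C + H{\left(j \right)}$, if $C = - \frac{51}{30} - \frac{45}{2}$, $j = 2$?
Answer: $- \frac{17293}{5} \approx -3458.6$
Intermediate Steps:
$C = - \frac{121}{5}$ ($C = \left(-51\right) \frac{1}{30} - \frac{45}{2} = - \frac{17}{10} - \frac{45}{2} = - \frac{121}{5} \approx -24.2$)
$143 C + H{\left(j \right)} = 143 \left(- \frac{121}{5}\right) + 2 = - \frac{17303}{5} + 2 = - \frac{17293}{5}$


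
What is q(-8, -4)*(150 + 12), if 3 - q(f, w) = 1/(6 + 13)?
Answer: 9072/19 ≈ 477.47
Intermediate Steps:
q(f, w) = 56/19 (q(f, w) = 3 - 1/(6 + 13) = 3 - 1/19 = 56/19)
q(-8, -4)*(150 + 12) = 56*(150 + 12)/19 = (56/19)*162 = 9072/19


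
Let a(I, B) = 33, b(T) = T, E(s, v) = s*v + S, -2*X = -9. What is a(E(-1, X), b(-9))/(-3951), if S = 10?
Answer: -11/1317 ≈ -0.0083523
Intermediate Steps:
X = 9/2 (X = -½*(-9) = 9/2 ≈ 4.5000)
E(s, v) = 10 + s*v (E(s, v) = s*v + 10 = 10 + s*v)
a(E(-1, X), b(-9))/(-3951) = 33/(-3951) = 33*(-1/3951) = -11/1317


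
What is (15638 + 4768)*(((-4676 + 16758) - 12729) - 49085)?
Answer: -1014831192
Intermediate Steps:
(15638 + 4768)*(((-4676 + 16758) - 12729) - 49085) = 20406*((12082 - 12729) - 49085) = 20406*(-647 - 49085) = 20406*(-49732) = -1014831192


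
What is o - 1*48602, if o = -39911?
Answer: -88513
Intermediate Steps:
o - 1*48602 = -39911 - 1*48602 = -39911 - 48602 = -88513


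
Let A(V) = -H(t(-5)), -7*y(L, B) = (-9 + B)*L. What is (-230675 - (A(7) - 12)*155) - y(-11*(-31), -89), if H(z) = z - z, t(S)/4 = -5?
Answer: -233589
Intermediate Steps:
y(L, B) = -L*(-9 + B)/7 (y(L, B) = -(-9 + B)*L/7 = -L*(-9 + B)/7)
t(S) = -20 (t(S) = 4*(-5) = -20)
H(z) = 0
A(V) = 0 (A(V) = -1*0 = 0)
(-230675 - (A(7) - 12)*155) - y(-11*(-31), -89) = (-230675 - (0 - 12)*155) - (-11*(-31))*(9 - 1*(-89))/7 = (-230675 - (-12)*155) - 341*(9 + 89)/7 = (-230675 - 1*(-1860)) - 341*98/7 = (-230675 + 1860) - 1*4774 = -228815 - 4774 = -233589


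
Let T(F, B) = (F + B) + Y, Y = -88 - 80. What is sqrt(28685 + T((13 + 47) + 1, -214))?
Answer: 2*sqrt(7091) ≈ 168.42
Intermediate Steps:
Y = -168
T(F, B) = -168 + B + F (T(F, B) = (F + B) - 168 = (B + F) - 168 = -168 + B + F)
sqrt(28685 + T((13 + 47) + 1, -214)) = sqrt(28685 + (-168 - 214 + ((13 + 47) + 1))) = sqrt(28685 + (-168 - 214 + (60 + 1))) = sqrt(28685 + (-168 - 214 + 61)) = sqrt(28685 - 321) = sqrt(28364) = 2*sqrt(7091)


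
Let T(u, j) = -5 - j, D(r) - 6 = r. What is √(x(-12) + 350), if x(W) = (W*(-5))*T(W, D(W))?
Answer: √410 ≈ 20.248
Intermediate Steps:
D(r) = 6 + r
x(W) = -5*W*(-11 - W) (x(W) = (W*(-5))*(-5 - (6 + W)) = (-5*W)*(-5 + (-6 - W)) = (-5*W)*(-11 - W) = -5*W*(-11 - W))
√(x(-12) + 350) = √(5*(-12)*(11 - 12) + 350) = √(5*(-12)*(-1) + 350) = √(60 + 350) = √410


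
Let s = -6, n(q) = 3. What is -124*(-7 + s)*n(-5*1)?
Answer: 4836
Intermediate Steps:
-124*(-7 + s)*n(-5*1) = -124*(-7 - 6)*3 = -(-1612)*3 = -124*(-39) = 4836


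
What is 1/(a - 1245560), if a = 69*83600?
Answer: 1/4522840 ≈ 2.2110e-7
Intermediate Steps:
a = 5768400
1/(a - 1245560) = 1/(5768400 - 1245560) = 1/4522840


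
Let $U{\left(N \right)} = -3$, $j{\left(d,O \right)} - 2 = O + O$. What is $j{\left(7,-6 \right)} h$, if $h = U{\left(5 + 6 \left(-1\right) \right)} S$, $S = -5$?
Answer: $-150$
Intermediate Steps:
$j{\left(d,O \right)} = 2 + 2 O$ ($j{\left(d,O \right)} = 2 + \left(O + O\right) = 2 + 2 O$)
$h = 15$ ($h = \left(-3\right) \left(-5\right) = 15$)
$j{\left(7,-6 \right)} h = \left(2 + 2 \left(-6\right)\right) 15 = \left(2 - 12\right) 15 = \left(-10\right) 15 = -150$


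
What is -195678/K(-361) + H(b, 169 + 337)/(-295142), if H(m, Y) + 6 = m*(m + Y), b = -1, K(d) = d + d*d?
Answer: -1602399631/1065462620 ≈ -1.5039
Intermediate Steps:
K(d) = d + d²
H(m, Y) = -6 + m*(Y + m) (H(m, Y) = -6 + m*(m + Y) = -6 + m*(Y + m))
-195678/K(-361) + H(b, 169 + 337)/(-295142) = -195678*(-1/(361*(1 - 361))) + (-6 + (-1)² + (169 + 337)*(-1))/(-295142) = -195678/((-361*(-360))) + (-6 + 1 + 506*(-1))*(-1/295142) = -195678/129960 + (-6 + 1 - 506)*(-1/295142) = -195678*1/129960 - 511*(-1/295142) = -10871/7220 + 511/295142 = -1602399631/1065462620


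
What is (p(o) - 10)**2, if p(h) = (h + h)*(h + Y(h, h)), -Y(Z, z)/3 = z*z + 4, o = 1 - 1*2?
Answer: 484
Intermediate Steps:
o = -1 (o = 1 - 2 = -1)
Y(Z, z) = -12 - 3*z**2 (Y(Z, z) = -3*(z*z + 4) = -3*(z**2 + 4) = -3*(4 + z**2) = -12 - 3*z**2)
p(h) = 2*h*(-12 + h - 3*h**2) (p(h) = (h + h)*(h + (-12 - 3*h**2)) = (2*h)*(-12 + h - 3*h**2) = 2*h*(-12 + h - 3*h**2))
(p(o) - 10)**2 = (2*(-1)*(-12 - 1 - 3*(-1)**2) - 10)**2 = (2*(-1)*(-12 - 1 - 3*1) - 10)**2 = (2*(-1)*(-12 - 1 - 3) - 10)**2 = (2*(-1)*(-16) - 10)**2 = (32 - 10)**2 = 22**2 = 484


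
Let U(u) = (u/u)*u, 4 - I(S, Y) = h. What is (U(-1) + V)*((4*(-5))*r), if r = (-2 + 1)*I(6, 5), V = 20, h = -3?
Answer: 2660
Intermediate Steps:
I(S, Y) = 7 (I(S, Y) = 4 - 1*(-3) = 4 + 3 = 7)
U(u) = u (U(u) = 1*u = u)
r = -7 (r = (-2 + 1)*7 = -1*7 = -7)
(U(-1) + V)*((4*(-5))*r) = (-1 + 20)*((4*(-5))*(-7)) = 19*(-20*(-7)) = 19*140 = 2660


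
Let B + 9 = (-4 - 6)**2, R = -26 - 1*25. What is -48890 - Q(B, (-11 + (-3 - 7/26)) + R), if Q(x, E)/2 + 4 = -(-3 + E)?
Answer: -637241/13 ≈ -49019.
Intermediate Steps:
R = -51 (R = -26 - 25 = -51)
B = 91 (B = -9 + (-4 - 6)**2 = -9 + (-10)**2 = -9 + 100 = 91)
Q(x, E) = -2 - 2*E (Q(x, E) = -8 + 2*(-(-3 + E)) = -8 + 2*(3 - E) = -8 + (6 - 2*E) = -2 - 2*E)
-48890 - Q(B, (-11 + (-3 - 7/26)) + R) = -48890 - (-2 - 2*((-11 + (-3 - 7/26)) - 51)) = -48890 - (-2 - 2*((-11 - 85/26) - 51)) = -48890 - (-2 - 2*(-371/26 - 51)) = -48890 - (-2 - 2*(-1697/26)) = -48890 - (-2 + 1697/13) = -48890 - 1*1671/13 = -48890 - 1671/13 = -637241/13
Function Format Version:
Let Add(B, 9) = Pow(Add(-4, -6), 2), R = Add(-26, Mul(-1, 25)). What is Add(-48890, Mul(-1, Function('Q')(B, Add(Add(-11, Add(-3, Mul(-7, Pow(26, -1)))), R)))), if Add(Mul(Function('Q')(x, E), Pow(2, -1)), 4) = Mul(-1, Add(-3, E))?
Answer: Rational(-637241, 13) ≈ -49019.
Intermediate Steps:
R = -51 (R = Add(-26, -25) = -51)
B = 91 (B = Add(-9, Pow(Add(-4, -6), 2)) = Add(-9, Pow(-10, 2)) = Add(-9, 100) = 91)
Function('Q')(x, E) = Add(-2, Mul(-2, E)) (Function('Q')(x, E) = Add(-8, Mul(2, Mul(-1, Add(-3, E)))) = Add(-8, Mul(2, Add(3, Mul(-1, E)))) = Add(-8, Add(6, Mul(-2, E))) = Add(-2, Mul(-2, E)))
Add(-48890, Mul(-1, Function('Q')(B, Add(Add(-11, Add(-3, Mul(-7, Pow(26, -1)))), R)))) = Add(-48890, Mul(-1, Add(-2, Mul(-2, Add(Add(-11, Add(-3, Mul(-7, Pow(26, -1)))), -51))))) = Add(-48890, Mul(-1, Add(-2, Mul(-2, Add(Add(-11, Add(-3, Mul(-7, Rational(1, 26)))), -51))))) = Add(-48890, Mul(-1, Add(-2, Mul(-2, Add(Add(-11, Add(-3, Rational(-7, 26))), -51))))) = Add(-48890, Mul(-1, Add(-2, Mul(-2, Add(Add(-11, Rational(-85, 26)), -51))))) = Add(-48890, Mul(-1, Add(-2, Mul(-2, Add(Rational(-371, 26), -51))))) = Add(-48890, Mul(-1, Add(-2, Mul(-2, Rational(-1697, 26))))) = Add(-48890, Mul(-1, Add(-2, Rational(1697, 13)))) = Add(-48890, Mul(-1, Rational(1671, 13))) = Add(-48890, Rational(-1671, 13)) = Rational(-637241, 13)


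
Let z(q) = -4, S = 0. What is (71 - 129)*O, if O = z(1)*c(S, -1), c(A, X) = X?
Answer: -232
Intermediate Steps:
O = 4 (O = -4*(-1) = 4)
(71 - 129)*O = (71 - 129)*4 = -58*4 = -232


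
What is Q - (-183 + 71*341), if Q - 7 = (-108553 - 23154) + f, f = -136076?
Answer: -291804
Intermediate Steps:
Q = -267776 (Q = 7 + ((-108553 - 23154) - 136076) = 7 + (-131707 - 136076) = 7 - 267783 = -267776)
Q - (-183 + 71*341) = -267776 - (-183 + 71*341) = -267776 - (-183 + 24211) = -267776 - 1*24028 = -267776 - 24028 = -291804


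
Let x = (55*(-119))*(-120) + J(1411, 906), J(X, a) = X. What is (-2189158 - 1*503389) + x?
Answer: -1905736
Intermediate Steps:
x = 786811 (x = (55*(-119))*(-120) + 1411 = -6545*(-120) + 1411 = 785400 + 1411 = 786811)
(-2189158 - 1*503389) + x = (-2189158 - 1*503389) + 786811 = (-2189158 - 503389) + 786811 = -2692547 + 786811 = -1905736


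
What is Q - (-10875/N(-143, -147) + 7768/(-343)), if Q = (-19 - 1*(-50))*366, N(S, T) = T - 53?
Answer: 31046363/2744 ≈ 11314.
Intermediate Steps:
N(S, T) = -53 + T
Q = 11346 (Q = (-19 + 50)*366 = 31*366 = 11346)
Q - (-10875/N(-143, -147) + 7768/(-343)) = 11346 - (-10875/(-53 - 147) + 7768/(-343)) = 11346 - (-10875/(-200) + 7768*(-1/343)) = 11346 - (-10875*(-1/200) - 7768/343) = 11346 - (435/8 - 7768/343) = 11346 - 1*87061/2744 = 11346 - 87061/2744 = 31046363/2744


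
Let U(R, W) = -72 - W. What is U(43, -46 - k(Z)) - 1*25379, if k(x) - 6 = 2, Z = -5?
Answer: -25397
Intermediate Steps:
k(x) = 8 (k(x) = 6 + 2 = 8)
U(43, -46 - k(Z)) - 1*25379 = (-72 - (-46 - 1*8)) - 1*25379 = (-72 - (-46 - 8)) - 25379 = (-72 - 1*(-54)) - 25379 = (-72 + 54) - 25379 = -18 - 25379 = -25397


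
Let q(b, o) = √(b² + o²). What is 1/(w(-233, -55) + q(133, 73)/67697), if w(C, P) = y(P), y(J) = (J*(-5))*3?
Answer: 3780879142425/3119225292477607 - 67697*√23018/3119225292477607 ≈ 0.0012121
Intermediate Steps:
y(J) = -15*J (y(J) = -5*J*3 = -15*J)
w(C, P) = -15*P
1/(w(-233, -55) + q(133, 73)/67697) = 1/(-15*(-55) + √(133² + 73²)/67697) = 1/(825 + √(17689 + 5329)*(1/67697)) = 1/(825 + √23018*(1/67697)) = 1/(825 + √23018/67697)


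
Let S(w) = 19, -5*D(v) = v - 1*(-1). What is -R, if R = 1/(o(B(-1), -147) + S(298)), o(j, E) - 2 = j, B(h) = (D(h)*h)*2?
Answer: -1/21 ≈ -0.047619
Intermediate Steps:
D(v) = -⅕ - v/5 (D(v) = -(v - 1*(-1))/5 = -(v + 1)/5 = -(1 + v)/5 = -⅕ - v/5)
B(h) = 2*h*(-⅕ - h/5) (B(h) = ((-⅕ - h/5)*h)*2 = (h*(-⅕ - h/5))*2 = 2*h*(-⅕ - h/5))
o(j, E) = 2 + j
R = 1/21 (R = 1/((2 - ⅖*(-1)*(1 - 1)) + 19) = 1/((2 - ⅖*(-1)*0) + 19) = 1/((2 + 0) + 19) = 1/(2 + 19) = 1/21 ≈ 0.047619)
-R = -1*1/21 = -1/21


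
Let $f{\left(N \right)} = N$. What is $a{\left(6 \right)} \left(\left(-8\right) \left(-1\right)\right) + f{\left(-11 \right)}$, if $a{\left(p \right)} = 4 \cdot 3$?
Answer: $85$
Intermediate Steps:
$a{\left(p \right)} = 12$
$a{\left(6 \right)} \left(\left(-8\right) \left(-1\right)\right) + f{\left(-11 \right)} = 12 \left(\left(-8\right) \left(-1\right)\right) - 11 = 12 \cdot 8 - 11 = 96 - 11 = 85$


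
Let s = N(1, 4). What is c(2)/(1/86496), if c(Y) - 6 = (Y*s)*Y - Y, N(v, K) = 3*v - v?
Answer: 1037952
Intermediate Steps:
N(v, K) = 2*v
s = 2 (s = 2*1 = 2)
c(Y) = 6 - Y + 2*Y² (c(Y) = 6 + ((Y*2)*Y - Y) = 6 + ((2*Y)*Y - Y) = 6 + (2*Y² - Y) = 6 + (-Y + 2*Y²) = 6 - Y + 2*Y²)
c(2)/(1/86496) = (6 - 1*2 + 2*2²)/(1/86496) = (6 - 2 + 2*4)/(1/86496) = (6 - 2 + 8)*86496 = 12*86496 = 1037952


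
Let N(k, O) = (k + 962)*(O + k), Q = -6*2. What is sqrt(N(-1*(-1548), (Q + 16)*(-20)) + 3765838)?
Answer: sqrt(7450518) ≈ 2729.6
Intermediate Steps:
Q = -12
N(k, O) = (962 + k)*(O + k)
sqrt(N(-1*(-1548), (Q + 16)*(-20)) + 3765838) = sqrt(((-1*(-1548))**2 + 962*((-12 + 16)*(-20)) + 962*(-1*(-1548)) + ((-12 + 16)*(-20))*(-1*(-1548))) + 3765838) = sqrt((1548**2 + 962*(4*(-20)) + 962*1548 + (4*(-20))*1548) + 3765838) = sqrt((2396304 + 962*(-80) + 1489176 - 80*1548) + 3765838) = sqrt((2396304 - 76960 + 1489176 - 123840) + 3765838) = sqrt(3684680 + 3765838) = sqrt(7450518)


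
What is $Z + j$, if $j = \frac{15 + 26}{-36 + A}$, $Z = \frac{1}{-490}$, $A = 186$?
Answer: $\frac{997}{3675} \approx 0.27129$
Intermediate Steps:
$Z = - \frac{1}{490} \approx -0.0020408$
$j = \frac{41}{150}$ ($j = \frac{15 + 26}{-36 + 186} = \frac{41}{150} \approx 0.27333$)
$Z + j = - \frac{1}{490} + \frac{41}{150} = \frac{997}{3675}$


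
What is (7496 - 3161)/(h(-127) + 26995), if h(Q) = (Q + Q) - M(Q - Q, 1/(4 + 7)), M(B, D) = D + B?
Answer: 3179/19610 ≈ 0.16211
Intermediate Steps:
M(B, D) = B + D
h(Q) = -1/11 + 2*Q (h(Q) = (Q + Q) - ((Q - Q) + 1/(4 + 7)) = 2*Q - (0 + 1/11) = 2*Q - 1*1/11 = 2*Q - 1/11 = -1/11 + 2*Q)
(7496 - 3161)/(h(-127) + 26995) = (7496 - 3161)/((-1/11 + 2*(-127)) + 26995) = 4335/((-1/11 - 254) + 26995) = 4335/(-2795/11 + 26995) = 4335/(294150/11) = 4335*(11/294150) = 3179/19610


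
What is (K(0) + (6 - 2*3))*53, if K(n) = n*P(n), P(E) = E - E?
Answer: 0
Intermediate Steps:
P(E) = 0
K(n) = 0 (K(n) = n*0 = 0)
(K(0) + (6 - 2*3))*53 = (0 + (6 - 2*3))*53 = (0 + (6 - 6))*53 = (0 + 0)*53 = 0*53 = 0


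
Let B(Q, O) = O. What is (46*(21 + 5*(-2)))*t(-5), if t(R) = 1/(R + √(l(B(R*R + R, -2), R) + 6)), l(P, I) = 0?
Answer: -2530/19 - 506*√6/19 ≈ -198.39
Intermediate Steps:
t(R) = 1/(R + √6) (t(R) = 1/(R + √(0 + 6)) = 1/(R + √6))
(46*(21 + 5*(-2)))*t(-5) = (46*(21 + 5*(-2)))/(-5 + √6) = (46*(21 - 10))/(-5 + √6) = (46*11)/(-5 + √6) = 506/(-5 + √6)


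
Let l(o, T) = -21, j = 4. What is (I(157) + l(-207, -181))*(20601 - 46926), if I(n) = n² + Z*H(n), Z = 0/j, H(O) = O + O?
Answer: -648332100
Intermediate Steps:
H(O) = 2*O
Z = 0 (Z = 0/4 = 0*(¼) = 0)
I(n) = n² (I(n) = n² + 0*(2*n) = n² + 0 = n²)
(I(157) + l(-207, -181))*(20601 - 46926) = (157² - 21)*(20601 - 46926) = (24649 - 21)*(-26325) = 24628*(-26325) = -648332100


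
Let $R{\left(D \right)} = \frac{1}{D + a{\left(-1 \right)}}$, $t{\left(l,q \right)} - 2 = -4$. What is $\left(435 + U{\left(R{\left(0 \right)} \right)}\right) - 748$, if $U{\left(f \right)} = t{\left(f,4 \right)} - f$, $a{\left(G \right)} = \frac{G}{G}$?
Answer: $-316$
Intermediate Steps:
$t{\left(l,q \right)} = -2$ ($t{\left(l,q \right)} = 2 - 4 = -2$)
$a{\left(G \right)} = 1$
$R{\left(D \right)} = \frac{1}{1 + D}$ ($R{\left(D \right)} = \frac{1}{D + 1} = \frac{1}{1 + D}$)
$U{\left(f \right)} = -2 - f$
$\left(435 + U{\left(R{\left(0 \right)} \right)}\right) - 748 = \left(435 - \left(2 + \frac{1}{1 + 0}\right)\right) - 748 = \left(435 - 3\right) - 748 = 432 - 748 = -316$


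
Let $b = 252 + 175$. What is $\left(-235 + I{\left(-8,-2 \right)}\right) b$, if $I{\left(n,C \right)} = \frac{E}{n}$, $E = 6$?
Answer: $- \frac{402661}{4} \approx -1.0067 \cdot 10^{5}$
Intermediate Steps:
$I{\left(n,C \right)} = \frac{6}{n}$
$b = 427$
$\left(-235 + I{\left(-8,-2 \right)}\right) b = \left(-235 + \frac{6}{-8}\right) 427 = \left(-235 + 6 \left(- \frac{1}{8}\right)\right) 427 = \left(-235 - \frac{3}{4}\right) 427 = \left(- \frac{943}{4}\right) 427 = - \frac{402661}{4}$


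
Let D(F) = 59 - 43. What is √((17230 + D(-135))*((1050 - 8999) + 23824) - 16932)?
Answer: √273763318 ≈ 16546.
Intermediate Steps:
D(F) = 16
√((17230 + D(-135))*((1050 - 8999) + 23824) - 16932) = √((17230 + 16)*((1050 - 8999) + 23824) - 16932) = √(17246*(-7949 + 23824) - 16932) = √(17246*15875 - 16932) = √(273780250 - 16932) = √273763318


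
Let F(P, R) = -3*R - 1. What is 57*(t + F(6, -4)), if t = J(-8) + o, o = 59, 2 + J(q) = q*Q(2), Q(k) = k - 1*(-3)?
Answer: 1596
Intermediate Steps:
Q(k) = 3 + k (Q(k) = k + 3 = 3 + k)
F(P, R) = -1 - 3*R
J(q) = -2 + 5*q (J(q) = -2 + q*(3 + 2) = -2 + q*5 = -2 + 5*q)
t = 17 (t = (-2 + 5*(-8)) + 59 = (-2 - 40) + 59 = -42 + 59 = 17)
57*(t + F(6, -4)) = 57*(17 + (-1 - 3*(-4))) = 57*(17 + (-1 + 12)) = 57*(17 + 11) = 57*28 = 1596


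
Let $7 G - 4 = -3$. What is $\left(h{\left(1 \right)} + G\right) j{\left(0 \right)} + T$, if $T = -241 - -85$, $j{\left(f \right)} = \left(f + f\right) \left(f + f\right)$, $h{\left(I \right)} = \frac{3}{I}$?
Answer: $-156$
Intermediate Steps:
$G = \frac{1}{7}$ ($G = \frac{4}{7} + \frac{1}{7} \left(-3\right) = \frac{4}{7} - \frac{3}{7} = \frac{1}{7} \approx 0.14286$)
$j{\left(f \right)} = 4 f^{2}$ ($j{\left(f \right)} = 2 f 2 f = 4 f^{2}$)
$T = -156$ ($T = -241 + 85 = -156$)
$\left(h{\left(1 \right)} + G\right) j{\left(0 \right)} + T = \left(\frac{3}{1} + \frac{1}{7}\right) 4 \cdot 0^{2} - 156 = \left(3 \cdot 1 + \frac{1}{7}\right) 4 \cdot 0 - 156 = \left(3 + \frac{1}{7}\right) 0 - 156 = \frac{22}{7} \cdot 0 - 156 = 0 - 156 = -156$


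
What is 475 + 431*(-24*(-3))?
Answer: 31507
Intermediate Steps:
475 + 431*(-24*(-3)) = 475 + 431*72 = 475 + 31032 = 31507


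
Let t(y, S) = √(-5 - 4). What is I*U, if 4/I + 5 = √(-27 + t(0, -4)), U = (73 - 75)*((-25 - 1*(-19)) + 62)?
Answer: 448/(5 - √3*√(-9 + I)) ≈ 42.831 + 47.307*I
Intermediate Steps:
t(y, S) = 3*I (t(y, S) = √(-9) = 3*I)
U = -112 (U = -2*((-25 + 19) + 62) = -2*(-6 + 62) = -2*56 = -112)
I = 4/(-5 + √(-27 + 3*I)) ≈ -0.38242 - 0.42238*I
I*U = (4/(-5 + √3*√(-9 + I)))*(-112) = -448/(-5 + √3*√(-9 + I))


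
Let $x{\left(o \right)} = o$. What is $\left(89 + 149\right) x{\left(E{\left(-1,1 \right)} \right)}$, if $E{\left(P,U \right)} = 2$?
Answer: $476$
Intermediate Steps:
$\left(89 + 149\right) x{\left(E{\left(-1,1 \right)} \right)} = \left(89 + 149\right) 2 = 238 \cdot 2 = 476$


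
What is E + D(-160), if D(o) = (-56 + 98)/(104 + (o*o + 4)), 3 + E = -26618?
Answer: -342186313/12854 ≈ -26621.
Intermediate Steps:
E = -26621 (E = -3 - 26618 = -26621)
D(o) = 42/(108 + o**2) (D(o) = 42/(104 + (o**2 + 4)) = 42/(104 + (4 + o**2)) = 42/(108 + o**2))
E + D(-160) = -26621 + 42/(108 + (-160)**2) = -26621 + 42/(108 + 25600) = -26621 + 42/25708 = -26621 + 42*(1/25708) = -26621 + 21/12854 = -342186313/12854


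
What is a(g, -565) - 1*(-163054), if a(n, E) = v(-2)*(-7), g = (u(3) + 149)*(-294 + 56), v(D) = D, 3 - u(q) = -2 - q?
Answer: 163068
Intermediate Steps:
u(q) = 5 + q (u(q) = 3 - (-2 - q) = 3 + (2 + q) = 5 + q)
g = -37366 (g = ((5 + 3) + 149)*(-294 + 56) = (8 + 149)*(-238) = 157*(-238) = -37366)
a(n, E) = 14 (a(n, E) = -2*(-7) = 14)
a(g, -565) - 1*(-163054) = 14 - 1*(-163054) = 14 + 163054 = 163068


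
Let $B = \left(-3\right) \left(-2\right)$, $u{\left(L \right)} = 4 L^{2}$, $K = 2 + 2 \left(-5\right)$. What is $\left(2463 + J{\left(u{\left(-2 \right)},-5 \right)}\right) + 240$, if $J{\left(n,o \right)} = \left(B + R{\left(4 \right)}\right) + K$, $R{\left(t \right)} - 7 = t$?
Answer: $2712$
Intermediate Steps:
$R{\left(t \right)} = 7 + t$
$K = -8$ ($K = 2 - 10 = -8$)
$B = 6$
$J{\left(n,o \right)} = 9$ ($J{\left(n,o \right)} = \left(6 + \left(7 + 4\right)\right) - 8 = \left(6 + 11\right) - 8 = 17 - 8 = 9$)
$\left(2463 + J{\left(u{\left(-2 \right)},-5 \right)}\right) + 240 = \left(2463 + 9\right) + 240 = 2472 + 240 = 2712$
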